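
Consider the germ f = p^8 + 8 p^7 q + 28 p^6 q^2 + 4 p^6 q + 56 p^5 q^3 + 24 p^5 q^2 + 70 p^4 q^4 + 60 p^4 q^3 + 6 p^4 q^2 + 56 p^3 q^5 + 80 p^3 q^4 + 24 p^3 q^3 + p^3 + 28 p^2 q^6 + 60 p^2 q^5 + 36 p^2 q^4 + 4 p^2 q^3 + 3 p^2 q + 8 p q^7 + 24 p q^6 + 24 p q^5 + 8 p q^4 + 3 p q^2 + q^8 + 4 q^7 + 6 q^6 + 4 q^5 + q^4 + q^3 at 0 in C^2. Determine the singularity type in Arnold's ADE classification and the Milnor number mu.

The Hessian of f at 0 has rank 0. Corank 2; j^3 = (p + q)^3 is a perfect cube, so E-series; the 4-jet and mu = 6 give E_6.

Type E_6, Milnor number mu = 6.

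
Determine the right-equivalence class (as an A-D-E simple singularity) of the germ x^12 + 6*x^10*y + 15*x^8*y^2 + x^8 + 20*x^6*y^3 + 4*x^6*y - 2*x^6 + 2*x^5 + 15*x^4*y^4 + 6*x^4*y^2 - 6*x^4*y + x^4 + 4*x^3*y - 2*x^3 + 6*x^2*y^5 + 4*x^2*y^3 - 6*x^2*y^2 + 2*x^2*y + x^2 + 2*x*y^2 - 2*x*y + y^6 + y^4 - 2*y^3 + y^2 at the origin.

A_5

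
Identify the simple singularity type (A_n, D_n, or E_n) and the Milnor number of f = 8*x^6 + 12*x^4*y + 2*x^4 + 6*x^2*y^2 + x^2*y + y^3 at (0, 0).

Type D_4, Milnor number mu = 4.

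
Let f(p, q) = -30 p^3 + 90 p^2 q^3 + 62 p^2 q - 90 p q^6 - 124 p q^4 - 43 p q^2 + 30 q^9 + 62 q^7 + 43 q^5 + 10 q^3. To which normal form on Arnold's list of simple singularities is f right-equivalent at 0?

The Hessian of f at 0 has rank 0. Corank 2; j^3 = -(3*p - 2*q)*(10*p^2 - 14*p*q + 5*q^2) splits into three distinct lines over C (the quadratic factor has nonzero discriminant), so D_4.

D4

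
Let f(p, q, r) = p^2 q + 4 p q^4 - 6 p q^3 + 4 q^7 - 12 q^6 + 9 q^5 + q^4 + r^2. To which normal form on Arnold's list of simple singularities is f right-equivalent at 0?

D5

The Hessian of f at 0 has rank 1. Corank 2; j^3 = p^2*q has shape L^2 M (L != M), so D-series; mu = 5 gives D_5.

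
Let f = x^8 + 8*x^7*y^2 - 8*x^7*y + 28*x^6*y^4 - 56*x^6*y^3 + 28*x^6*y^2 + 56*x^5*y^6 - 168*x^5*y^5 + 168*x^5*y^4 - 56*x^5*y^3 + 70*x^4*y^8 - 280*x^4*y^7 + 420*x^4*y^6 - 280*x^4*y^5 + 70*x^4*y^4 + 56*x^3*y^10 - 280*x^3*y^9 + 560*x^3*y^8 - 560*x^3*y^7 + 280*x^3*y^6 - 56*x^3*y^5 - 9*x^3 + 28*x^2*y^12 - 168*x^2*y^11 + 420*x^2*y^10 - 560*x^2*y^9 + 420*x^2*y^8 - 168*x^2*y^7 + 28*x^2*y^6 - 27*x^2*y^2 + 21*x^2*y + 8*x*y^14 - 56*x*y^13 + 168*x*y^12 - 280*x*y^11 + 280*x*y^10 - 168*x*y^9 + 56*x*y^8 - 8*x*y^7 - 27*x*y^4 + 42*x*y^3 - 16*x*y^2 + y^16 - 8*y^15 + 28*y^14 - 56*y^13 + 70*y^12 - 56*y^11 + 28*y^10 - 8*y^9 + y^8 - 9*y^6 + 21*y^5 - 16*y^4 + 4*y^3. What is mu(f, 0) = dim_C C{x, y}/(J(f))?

9

The Hessian of f at 0 is [[0, 0], [0, 0]] with rank 0, so corank 2. A Groebner basis of the Jacobian ideal J(f) in C{x,y} is {x^4 + 8*x^3/3 - 112*x^2*y/27 - 176*x^2/81 - 530561*x*y/243 - 19667*y^3/9 + 353942*y^2/243, x^3*y + 2*x^3 - 8*x^2*y/3 - 32*x^2/27 - 530161*x*y/648 - 530801*y^3/648 + 176891*y^2/324, -x^2 + 5*x*y/3 + y^4 + y^3/3 - 2*y^2/3, x^2 + x*y^2 - 5*x*y/3 - y^3 + 2*y^2/3}; counting standard monomials gives mu = 9. Corank 2; j^3 = -(x - y)*(3*x - 2*y)^2 has shape L^2 M (L != M), so D-series; mu = 9 gives D_9.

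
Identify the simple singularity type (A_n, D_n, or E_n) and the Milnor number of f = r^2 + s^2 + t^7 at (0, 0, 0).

The Hessian of f at 0 has rank 2. Corank 1: A-series; mu = 6 gives A_6.

Type A_{6}, Milnor number mu = 6.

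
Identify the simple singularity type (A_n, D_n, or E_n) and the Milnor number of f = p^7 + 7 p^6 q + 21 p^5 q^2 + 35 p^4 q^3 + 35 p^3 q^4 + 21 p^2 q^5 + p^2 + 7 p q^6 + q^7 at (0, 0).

Type A6, Milnor number mu = 6.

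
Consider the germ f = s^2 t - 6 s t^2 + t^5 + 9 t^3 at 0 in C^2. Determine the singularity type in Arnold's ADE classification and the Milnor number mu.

Type D_6, Milnor number mu = 6.

The Hessian of f at 0 has rank 0. Corank 2; j^3 = t*(s - 3*t)^2 has shape L^2 M (L != M), so D-series; mu = 6 gives D_6.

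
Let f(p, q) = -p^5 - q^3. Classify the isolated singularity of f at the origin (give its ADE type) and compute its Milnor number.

The Hessian of f at 0 has rank 0. Corank 2; j^3 = -q^3 is a perfect cube, so E-series; the 5-jet and mu = 8 give E_8.

Type E_8, Milnor number mu = 8.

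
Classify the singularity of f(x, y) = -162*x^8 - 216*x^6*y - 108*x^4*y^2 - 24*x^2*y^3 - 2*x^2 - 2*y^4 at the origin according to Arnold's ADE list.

The Hessian of f at 0 has rank 1. Corank 1: A-series; mu = 3 gives A_3.

A_3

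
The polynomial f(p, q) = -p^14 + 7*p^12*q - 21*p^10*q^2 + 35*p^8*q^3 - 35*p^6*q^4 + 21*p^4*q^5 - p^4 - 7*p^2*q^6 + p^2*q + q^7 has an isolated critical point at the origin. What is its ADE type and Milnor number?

Type D_{8}, Milnor number mu = 8.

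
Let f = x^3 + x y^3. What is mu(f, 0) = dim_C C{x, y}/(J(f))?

7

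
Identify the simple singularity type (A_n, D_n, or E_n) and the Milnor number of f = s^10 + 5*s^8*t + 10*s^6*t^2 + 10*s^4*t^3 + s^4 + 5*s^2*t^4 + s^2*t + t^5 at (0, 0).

Type D6, Milnor number mu = 6.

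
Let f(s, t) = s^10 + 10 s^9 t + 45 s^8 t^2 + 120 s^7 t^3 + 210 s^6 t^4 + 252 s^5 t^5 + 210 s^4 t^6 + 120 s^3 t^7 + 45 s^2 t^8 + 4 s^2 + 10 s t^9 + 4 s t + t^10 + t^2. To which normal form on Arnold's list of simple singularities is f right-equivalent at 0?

A_{9}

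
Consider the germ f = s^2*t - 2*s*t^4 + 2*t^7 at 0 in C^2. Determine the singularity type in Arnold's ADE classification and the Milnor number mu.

Type D_8, Milnor number mu = 8.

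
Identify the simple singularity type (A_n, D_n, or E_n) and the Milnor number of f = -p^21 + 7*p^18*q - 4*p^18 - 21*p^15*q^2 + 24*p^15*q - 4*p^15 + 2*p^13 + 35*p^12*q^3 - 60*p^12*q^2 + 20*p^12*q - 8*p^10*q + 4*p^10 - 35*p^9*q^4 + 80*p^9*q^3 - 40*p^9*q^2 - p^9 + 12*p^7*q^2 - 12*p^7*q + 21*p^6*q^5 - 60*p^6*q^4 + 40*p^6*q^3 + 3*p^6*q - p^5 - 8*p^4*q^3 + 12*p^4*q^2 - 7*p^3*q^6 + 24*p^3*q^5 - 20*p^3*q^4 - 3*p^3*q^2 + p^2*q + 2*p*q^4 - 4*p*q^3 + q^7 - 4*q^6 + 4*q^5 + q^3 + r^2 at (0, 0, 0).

Type D_{4}, Milnor number mu = 4.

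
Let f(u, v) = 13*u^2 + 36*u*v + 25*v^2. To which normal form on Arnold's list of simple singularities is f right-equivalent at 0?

A_{1}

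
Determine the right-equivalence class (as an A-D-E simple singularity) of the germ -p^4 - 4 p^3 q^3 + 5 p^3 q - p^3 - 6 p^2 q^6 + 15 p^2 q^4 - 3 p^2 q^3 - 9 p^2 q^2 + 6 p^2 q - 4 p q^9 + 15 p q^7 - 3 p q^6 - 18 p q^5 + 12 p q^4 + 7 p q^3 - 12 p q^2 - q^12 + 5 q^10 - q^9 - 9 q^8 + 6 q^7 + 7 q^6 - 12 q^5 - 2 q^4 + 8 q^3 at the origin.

E_7

The Hessian of f at 0 has rank 0. Corank 2; j^3 = -(p - 2*q)^3 is a perfect cube, so E-series; the 4-jet and mu = 7 give E_7.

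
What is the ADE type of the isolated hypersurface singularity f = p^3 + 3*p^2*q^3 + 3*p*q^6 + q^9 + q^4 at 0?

E6

The Hessian of f at 0 has rank 0. Corank 2; j^3 = p^3 is a perfect cube, so E-series; the 4-jet and mu = 6 give E_6.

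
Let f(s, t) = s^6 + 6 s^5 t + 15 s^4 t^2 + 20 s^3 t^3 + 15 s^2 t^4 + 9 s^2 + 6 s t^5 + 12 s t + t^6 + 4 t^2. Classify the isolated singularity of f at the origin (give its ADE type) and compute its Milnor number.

Type A_5, Milnor number mu = 5.

The Hessian of f at 0 is [[18, 12], [12, 8]] with rank 1, so corank 1. A Groebner basis of the Jacobian ideal J(f) in C{s,t} is {t^5, s + 2*t/3}; counting standard monomials gives mu = 5. Corank 1: A-series; mu = 5 gives A_5.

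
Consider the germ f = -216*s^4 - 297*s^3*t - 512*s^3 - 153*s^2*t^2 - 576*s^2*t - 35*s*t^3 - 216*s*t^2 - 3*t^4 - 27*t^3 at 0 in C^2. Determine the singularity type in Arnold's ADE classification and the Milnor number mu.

The Hessian of f at 0 has rank 0. Corank 2; j^3 = -(8*s + 3*t)^3 is a perfect cube, so E-series; the 4-jet and mu = 7 give E_7.

Type E_{7}, Milnor number mu = 7.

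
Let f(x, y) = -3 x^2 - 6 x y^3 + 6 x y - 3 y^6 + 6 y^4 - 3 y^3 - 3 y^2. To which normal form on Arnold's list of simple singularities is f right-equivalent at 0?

The Hessian of f at 0 has rank 1. Corank 1: A-series; mu = 2 gives A_2.

A2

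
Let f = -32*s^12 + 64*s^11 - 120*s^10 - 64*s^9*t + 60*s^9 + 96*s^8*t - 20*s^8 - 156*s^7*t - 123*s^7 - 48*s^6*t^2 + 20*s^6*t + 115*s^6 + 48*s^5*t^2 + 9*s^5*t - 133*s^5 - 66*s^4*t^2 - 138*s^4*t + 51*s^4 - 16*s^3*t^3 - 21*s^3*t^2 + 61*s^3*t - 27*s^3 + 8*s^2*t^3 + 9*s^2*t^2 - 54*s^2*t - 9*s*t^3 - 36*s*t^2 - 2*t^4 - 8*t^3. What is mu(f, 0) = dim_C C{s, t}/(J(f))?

The Hessian of f at 0 has rank 0. Corank 2; j^3 = -(3*s + 2*t)^3 is a perfect cube, so E-series; the 4-jet and mu = 7 give E_7.

7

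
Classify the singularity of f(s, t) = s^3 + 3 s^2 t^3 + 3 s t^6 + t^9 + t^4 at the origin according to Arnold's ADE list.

E_6

The Hessian of f at 0 has rank 0. Corank 2; j^3 = s^3 is a perfect cube, so E-series; the 4-jet and mu = 6 give E_6.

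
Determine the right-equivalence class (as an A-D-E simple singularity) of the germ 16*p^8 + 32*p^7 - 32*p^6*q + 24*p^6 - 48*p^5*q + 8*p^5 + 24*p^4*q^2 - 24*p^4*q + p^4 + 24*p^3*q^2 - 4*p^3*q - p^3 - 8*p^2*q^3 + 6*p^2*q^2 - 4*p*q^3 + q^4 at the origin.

E_6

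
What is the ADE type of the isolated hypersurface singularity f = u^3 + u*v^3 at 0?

The Hessian of f at 0 is [[0, 0], [0, 0]] with rank 0, so corank 2. A Groebner basis of the Jacobian ideal J(f) in C{u,v} is {u^3, u*v^2, 3*u^2 + v^3}; counting standard monomials gives mu = 7. Corank 2; j^3 = u^3 is a perfect cube, so E-series; the 4-jet and mu = 7 give E_7.

E_7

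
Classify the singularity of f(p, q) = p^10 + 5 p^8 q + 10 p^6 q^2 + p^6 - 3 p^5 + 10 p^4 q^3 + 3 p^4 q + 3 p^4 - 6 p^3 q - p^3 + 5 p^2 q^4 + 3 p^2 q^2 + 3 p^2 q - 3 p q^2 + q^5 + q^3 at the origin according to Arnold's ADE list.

The Hessian of f at 0 has rank 0. Corank 2; j^3 = -(p - q)^3 is a perfect cube, so E-series; the 5-jet and mu = 8 give E_8.

E_8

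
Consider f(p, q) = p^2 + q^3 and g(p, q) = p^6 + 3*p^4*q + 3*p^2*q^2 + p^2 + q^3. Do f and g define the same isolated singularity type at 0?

The Hessian of f at 0 is [[2, 0], [0, 0]] with rank 1, so corank 1. A Groebner basis of the Jacobian ideal J(f) in C{p,q} is {q^2, p}; counting standard monomials gives mu = 2. Corank 1: A-series; mu = 2 gives A_2. The Hessian of g at 0 is [[2, 0], [0, 0]] with rank 1, so corank 1. A Groebner basis of the Jacobian ideal J(g) in C{p,q} is {q^2, p}; counting standard monomials gives mu = 2. Corank 1: A-series; mu = 2 gives A_2. Both have type A_2, hence right-equivalent.

Yes.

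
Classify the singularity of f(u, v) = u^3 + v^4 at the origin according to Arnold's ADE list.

E_6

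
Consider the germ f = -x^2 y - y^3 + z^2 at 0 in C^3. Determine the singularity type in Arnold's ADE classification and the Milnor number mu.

The Hessian of f at 0 is [[0, 0, 0], [0, 0, 0], [0, 0, 2]] with rank 1, so corank 2. A Groebner basis of the Jacobian ideal J(f) in C{x,y,z} is {y^3, x^2 + 3*y^2, x*y, z}; counting standard monomials gives mu = 4. Corank 2; j^3 = -y*(x^2 + y^2) splits into three distinct lines over C (the quadratic factor has nonzero discriminant), so D_4.

Type D_4, Milnor number mu = 4.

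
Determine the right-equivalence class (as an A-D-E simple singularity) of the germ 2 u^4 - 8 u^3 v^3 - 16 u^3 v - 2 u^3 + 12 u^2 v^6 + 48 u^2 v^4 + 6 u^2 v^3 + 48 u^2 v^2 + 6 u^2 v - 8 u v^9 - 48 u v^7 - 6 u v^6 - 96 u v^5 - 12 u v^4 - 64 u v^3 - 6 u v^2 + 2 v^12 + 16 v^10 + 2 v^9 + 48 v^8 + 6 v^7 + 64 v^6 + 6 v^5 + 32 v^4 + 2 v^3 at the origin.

E_{6}

The Hessian of f at 0 is [[0, 0], [0, 0]] with rank 0, so corank 2. A Groebner basis of the Jacobian ideal J(f) in C{u,v} is {v^4, u*v^2 - 4*v^3/3, u^2 - 2*u*v + v^2}; counting standard monomials gives mu = 6. Corank 2; j^3 = -2*(u - v)^3 is a perfect cube, so E-series; the 4-jet and mu = 6 give E_6.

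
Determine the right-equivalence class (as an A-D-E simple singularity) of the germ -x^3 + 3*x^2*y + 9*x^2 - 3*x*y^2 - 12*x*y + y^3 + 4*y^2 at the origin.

A_2

The Hessian of f at 0 is [[18, -12], [-12, 8]] with rank 1, so corank 1. A Groebner basis of the Jacobian ideal J(f) in C{x,y} is {y^2, x - 2*y/3}; counting standard monomials gives mu = 2. Corank 1: A-series; mu = 2 gives A_2.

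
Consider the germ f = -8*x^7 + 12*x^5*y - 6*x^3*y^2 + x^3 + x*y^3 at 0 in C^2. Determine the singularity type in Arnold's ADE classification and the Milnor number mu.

The Hessian of f at 0 is [[0, 0], [0, 0]] with rank 0, so corank 2. A Groebner basis of the Jacobian ideal J(f) in C{x,y} is {x^3, x*y^2, 3*x^2 + y^3}; counting standard monomials gives mu = 7. Corank 2; j^3 = x^3 is a perfect cube, so E-series; the 4-jet and mu = 7 give E_7.

Type E7, Milnor number mu = 7.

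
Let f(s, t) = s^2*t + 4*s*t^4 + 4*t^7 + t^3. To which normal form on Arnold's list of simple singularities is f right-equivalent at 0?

D_{4}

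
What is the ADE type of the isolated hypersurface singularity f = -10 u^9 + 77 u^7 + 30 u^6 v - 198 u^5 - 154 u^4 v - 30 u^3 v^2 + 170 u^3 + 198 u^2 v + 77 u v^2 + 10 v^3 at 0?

The Hessian of f at 0 is [[0, 0], [0, 0]] with rank 0, so corank 2. A Groebner basis of the Jacobian ideal J(f) in C{u,v} is {v^3, u^2 - v^2/6, u*v + 9*v^2/22}; counting standard monomials gives mu = 4. Corank 2; j^3 = (5*u + 2*v)*(34*u^2 + 26*u*v + 5*v^2) splits into three distinct lines over C (the quadratic factor has nonzero discriminant), so D_4.

D_4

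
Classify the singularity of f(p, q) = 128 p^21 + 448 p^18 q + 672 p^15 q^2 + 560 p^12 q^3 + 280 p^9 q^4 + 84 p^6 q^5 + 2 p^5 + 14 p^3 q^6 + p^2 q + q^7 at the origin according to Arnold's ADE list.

The Hessian of f at 0 has rank 0. Corank 2; j^3 = p^2*q has shape L^2 M (L != M), so D-series; mu = 8 gives D_8.

D_{8}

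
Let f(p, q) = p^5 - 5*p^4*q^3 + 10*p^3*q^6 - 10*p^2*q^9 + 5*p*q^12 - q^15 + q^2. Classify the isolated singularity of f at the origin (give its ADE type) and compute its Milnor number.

Type A4, Milnor number mu = 4.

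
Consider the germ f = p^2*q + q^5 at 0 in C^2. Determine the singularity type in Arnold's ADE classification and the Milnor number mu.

Type D_{6}, Milnor number mu = 6.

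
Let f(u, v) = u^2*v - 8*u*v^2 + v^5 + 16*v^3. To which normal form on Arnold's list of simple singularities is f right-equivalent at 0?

The Hessian of f at 0 has rank 0. Corank 2; j^3 = v*(u - 4*v)^2 has shape L^2 M (L != M), so D-series; mu = 6 gives D_6.

D_{6}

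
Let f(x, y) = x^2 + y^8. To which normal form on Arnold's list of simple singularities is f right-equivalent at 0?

A_{7}

The Hessian of f at 0 is [[2, 0], [0, 0]] with rank 1, so corank 1. A Groebner basis of the Jacobian ideal J(f) in C{x,y} is {y^7, x}; counting standard monomials gives mu = 7. Corank 1: A-series; mu = 7 gives A_7.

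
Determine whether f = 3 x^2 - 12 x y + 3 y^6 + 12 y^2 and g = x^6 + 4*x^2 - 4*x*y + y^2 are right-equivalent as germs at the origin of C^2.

Yes.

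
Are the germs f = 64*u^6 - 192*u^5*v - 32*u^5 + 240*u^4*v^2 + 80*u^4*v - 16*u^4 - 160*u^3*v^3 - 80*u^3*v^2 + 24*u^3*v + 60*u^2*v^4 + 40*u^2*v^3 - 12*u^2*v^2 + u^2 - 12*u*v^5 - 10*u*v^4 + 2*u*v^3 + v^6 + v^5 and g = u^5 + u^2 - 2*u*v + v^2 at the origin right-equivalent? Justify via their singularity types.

Yes.

The Hessian of f at 0 is [[2, 0], [0, 0]] with rank 1, so corank 1. A Groebner basis of the Jacobian ideal J(f) in C{u,v} is {u + v^3, u^2, u*v}; counting standard monomials gives mu = 4. Corank 1: A-series; mu = 4 gives A_4. The Hessian of g at 0 is [[2, -2], [-2, 2]] with rank 1, so corank 1. A Groebner basis of the Jacobian ideal J(g) in C{u,v} is {v^4, u - v}; counting standard monomials gives mu = 4. Corank 1: A-series; mu = 4 gives A_4. Both have type A_4, hence right-equivalent.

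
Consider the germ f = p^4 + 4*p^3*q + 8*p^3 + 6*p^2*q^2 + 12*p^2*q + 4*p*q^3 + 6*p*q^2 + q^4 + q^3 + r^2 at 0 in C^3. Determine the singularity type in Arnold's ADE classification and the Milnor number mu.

Type E6, Milnor number mu = 6.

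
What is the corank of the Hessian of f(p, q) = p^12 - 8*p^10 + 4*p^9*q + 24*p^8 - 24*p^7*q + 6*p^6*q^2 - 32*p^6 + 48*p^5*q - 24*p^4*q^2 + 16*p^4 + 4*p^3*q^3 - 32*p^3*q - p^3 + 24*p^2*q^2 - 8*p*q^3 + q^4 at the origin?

2

Hessian at 0 has rank 0.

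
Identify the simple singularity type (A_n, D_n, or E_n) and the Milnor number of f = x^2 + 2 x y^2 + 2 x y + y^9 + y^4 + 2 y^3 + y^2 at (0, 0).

Type A8, Milnor number mu = 8.

The Hessian of f at 0 is [[2, 2], [2, 2]] with rank 1, so corank 1. A Groebner basis of the Jacobian ideal J(f) in C{x,y} is {x^4 + 4*x^3*y - 6*x^3 - 10*x^2*y + 5*x^2 + 6*x*y - x - y, x + y^2 + y}; counting standard monomials gives mu = 8. Corank 1: A-series; mu = 8 gives A_8.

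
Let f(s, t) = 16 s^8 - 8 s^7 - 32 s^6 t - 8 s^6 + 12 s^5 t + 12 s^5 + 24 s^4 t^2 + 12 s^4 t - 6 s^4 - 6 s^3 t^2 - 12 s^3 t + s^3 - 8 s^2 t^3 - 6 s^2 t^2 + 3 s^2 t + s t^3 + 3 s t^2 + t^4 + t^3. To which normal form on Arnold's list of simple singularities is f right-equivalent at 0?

The Hessian of f at 0 has rank 0. Corank 2; j^3 = (s + t)^3 is a perfect cube, so E-series; the 4-jet and mu = 7 give E_7.

E_{7}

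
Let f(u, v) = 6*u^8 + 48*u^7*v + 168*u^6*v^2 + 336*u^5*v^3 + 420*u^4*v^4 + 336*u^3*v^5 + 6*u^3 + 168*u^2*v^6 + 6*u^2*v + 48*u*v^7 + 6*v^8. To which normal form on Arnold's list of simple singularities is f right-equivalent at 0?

The Hessian of f at 0 is [[0, 0], [0, 0]] with rank 0, so corank 2. A Groebner basis of the Jacobian ideal J(f) in C{u,v} is {-u*v/8 + v^7, u*v^2, u^2 + u*v}; counting standard monomials gives mu = 9. Corank 2; j^3 = 6*u^2*(u + v) has shape L^2 M (L != M), so D-series; mu = 9 gives D_9.

D9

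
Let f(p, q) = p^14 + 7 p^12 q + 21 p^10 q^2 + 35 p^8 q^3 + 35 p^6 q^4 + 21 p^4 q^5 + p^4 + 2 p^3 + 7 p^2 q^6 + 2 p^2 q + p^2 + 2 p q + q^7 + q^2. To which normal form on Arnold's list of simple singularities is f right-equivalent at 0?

A_{6}

The Hessian of f at 0 has rank 1. Corank 1: A-series; mu = 6 gives A_6.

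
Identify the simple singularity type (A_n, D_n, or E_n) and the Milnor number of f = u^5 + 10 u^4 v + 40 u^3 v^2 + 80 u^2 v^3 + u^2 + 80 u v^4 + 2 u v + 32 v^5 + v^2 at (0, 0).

Type A4, Milnor number mu = 4.

The Hessian of f at 0 has rank 1. Corank 1: A-series; mu = 4 gives A_4.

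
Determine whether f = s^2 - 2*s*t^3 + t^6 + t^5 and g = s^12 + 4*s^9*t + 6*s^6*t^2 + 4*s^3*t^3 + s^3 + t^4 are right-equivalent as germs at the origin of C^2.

No.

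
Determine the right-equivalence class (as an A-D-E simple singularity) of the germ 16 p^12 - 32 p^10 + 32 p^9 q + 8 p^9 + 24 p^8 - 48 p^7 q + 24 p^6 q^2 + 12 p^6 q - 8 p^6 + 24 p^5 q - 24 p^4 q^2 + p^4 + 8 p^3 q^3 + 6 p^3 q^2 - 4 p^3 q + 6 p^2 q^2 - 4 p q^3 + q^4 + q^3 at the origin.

The Hessian of f at 0 is [[0, 0], [0, 0]] with rank 0, so corank 2. A Groebner basis of the Jacobian ideal J(f) in C{p,q} is {p^3 - 3*p^2*q, q^2}; counting standard monomials gives mu = 6. Corank 2; j^3 = q^3 is a perfect cube, so E-series; the 4-jet and mu = 6 give E_6.

E_{6}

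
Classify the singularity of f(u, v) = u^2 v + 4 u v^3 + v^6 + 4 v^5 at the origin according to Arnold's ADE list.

D7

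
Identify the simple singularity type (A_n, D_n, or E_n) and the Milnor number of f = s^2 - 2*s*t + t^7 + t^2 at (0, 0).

Type A6, Milnor number mu = 6.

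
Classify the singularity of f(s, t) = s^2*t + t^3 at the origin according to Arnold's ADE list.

D_4

The Hessian of f at 0 has rank 0. Corank 2; j^3 = t*(s^2 + t^2) splits into three distinct lines over C (the quadratic factor has nonzero discriminant), so D_4.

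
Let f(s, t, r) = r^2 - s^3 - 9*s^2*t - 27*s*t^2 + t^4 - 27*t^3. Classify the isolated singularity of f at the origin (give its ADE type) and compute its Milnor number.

The Hessian of f at 0 has rank 1. Corank 2; j^3 = -(s + 3*t)^3 is a perfect cube, so E-series; the 4-jet and mu = 6 give E_6.

Type E6, Milnor number mu = 6.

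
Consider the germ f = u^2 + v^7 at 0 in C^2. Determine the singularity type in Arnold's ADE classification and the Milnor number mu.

The Hessian of f at 0 has rank 1. Corank 1: A-series; mu = 6 gives A_6.

Type A_{6}, Milnor number mu = 6.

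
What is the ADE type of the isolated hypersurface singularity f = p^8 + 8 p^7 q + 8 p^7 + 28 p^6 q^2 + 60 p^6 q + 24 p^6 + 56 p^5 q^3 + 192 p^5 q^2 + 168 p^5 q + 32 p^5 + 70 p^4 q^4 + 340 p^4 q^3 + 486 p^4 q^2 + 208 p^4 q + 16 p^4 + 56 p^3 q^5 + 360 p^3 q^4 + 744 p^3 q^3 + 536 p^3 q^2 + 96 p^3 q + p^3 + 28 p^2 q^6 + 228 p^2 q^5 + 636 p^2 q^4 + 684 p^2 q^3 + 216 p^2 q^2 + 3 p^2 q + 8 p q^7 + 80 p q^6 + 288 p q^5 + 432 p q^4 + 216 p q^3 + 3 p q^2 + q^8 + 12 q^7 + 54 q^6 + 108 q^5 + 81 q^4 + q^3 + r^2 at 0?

The Hessian of f at 0 is [[0, 0, 0], [0, 0, 0], [0, 0, 2]] with rank 1, so corank 2. A Groebner basis of the Jacobian ideal J(f) in C{p,q,r} is {q^4, p*q^2 + 7*q^3/6, p^2 + 2*p*q + q^2, r}; counting standard monomials gives mu = 6. Corank 2; j^3 = (p + q)^3 is a perfect cube, so E-series; the 4-jet and mu = 6 give E_6.

E_6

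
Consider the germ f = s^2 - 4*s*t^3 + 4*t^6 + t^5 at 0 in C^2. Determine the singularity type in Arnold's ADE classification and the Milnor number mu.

The Hessian of f at 0 is [[2, 0], [0, 0]] with rank 1, so corank 1. A Groebner basis of the Jacobian ideal J(f) in C{s,t} is {-s/2 + t^3, s^2, s*t}; counting standard monomials gives mu = 4. Corank 1: A-series; mu = 4 gives A_4.

Type A_4, Milnor number mu = 4.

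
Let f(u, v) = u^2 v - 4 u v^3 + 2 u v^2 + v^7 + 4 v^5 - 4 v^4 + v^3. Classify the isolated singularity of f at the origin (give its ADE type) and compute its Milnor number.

Type D_8, Milnor number mu = 8.

The Hessian of f at 0 has rank 0. Corank 2; j^3 = v*(u + v)^2 has shape L^2 M (L != M), so D-series; mu = 8 gives D_8.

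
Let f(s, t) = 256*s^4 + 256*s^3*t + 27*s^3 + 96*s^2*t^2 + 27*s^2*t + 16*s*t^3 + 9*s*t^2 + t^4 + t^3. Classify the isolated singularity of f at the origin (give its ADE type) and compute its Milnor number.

The Hessian of f at 0 has rank 0. Corank 2; j^3 = (3*s + t)^3 is a perfect cube, so E-series; the 4-jet and mu = 6 give E_6.

Type E_{6}, Milnor number mu = 6.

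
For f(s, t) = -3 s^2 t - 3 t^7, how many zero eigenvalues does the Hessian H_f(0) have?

2

The Hessian at 0 is [[0, 0], [0, 0]] of rank 0; hence corank 2.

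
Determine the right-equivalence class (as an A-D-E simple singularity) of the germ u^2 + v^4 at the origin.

A_3

The Hessian of f at 0 is [[2, 0], [0, 0]] with rank 1, so corank 1. A Groebner basis of the Jacobian ideal J(f) in C{u,v} is {v^3, u}; counting standard monomials gives mu = 3. Corank 1: A-series; mu = 3 gives A_3.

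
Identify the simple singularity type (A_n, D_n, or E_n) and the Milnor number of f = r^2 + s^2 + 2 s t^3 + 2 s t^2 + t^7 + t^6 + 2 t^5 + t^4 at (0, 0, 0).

Type A6, Milnor number mu = 6.

The Hessian of f at 0 is [[2, 0, 0], [0, 0, 0], [0, 0, 2]] with rank 2, so corank 1. A Groebner basis of the Jacobian ideal J(f) in C{s,t,r} is {s^3, s^2*t - s^2/2 - s*t/2 + s/2 + t^2/2, s^2/2 + s*t^2 - s*t/2 + s/2 + t^2/2, s + t^3 + t^2, r}; counting standard monomials gives mu = 6. Corank 1: A-series; mu = 6 gives A_6.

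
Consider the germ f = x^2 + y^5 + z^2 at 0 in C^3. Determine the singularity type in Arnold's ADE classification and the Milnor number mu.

Type A4, Milnor number mu = 4.

The Hessian of f at 0 is [[2, 0, 0], [0, 0, 0], [0, 0, 2]] with rank 2, so corank 1. A Groebner basis of the Jacobian ideal J(f) in C{x,y,z} is {y^4, x, z}; counting standard monomials gives mu = 4. Corank 1: A-series; mu = 4 gives A_4.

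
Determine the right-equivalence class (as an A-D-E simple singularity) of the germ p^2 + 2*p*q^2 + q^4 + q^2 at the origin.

A_{1}

The Hessian of f at 0 is [[2, 0], [0, 2]] with rank 2, so corank 0. A Groebner basis of the Jacobian ideal J(f) in C{p,q} is {p, q}; counting standard monomials gives mu = 1. Corank 0: nondegenerate Morse point, so A_1.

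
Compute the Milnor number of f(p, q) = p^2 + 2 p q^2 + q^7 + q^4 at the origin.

6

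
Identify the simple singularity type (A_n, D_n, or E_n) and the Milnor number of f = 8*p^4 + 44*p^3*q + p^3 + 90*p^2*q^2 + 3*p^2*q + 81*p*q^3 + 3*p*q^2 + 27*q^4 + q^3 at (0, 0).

Type E_{7}, Milnor number mu = 7.

The Hessian of f at 0 has rank 0. Corank 2; j^3 = (p + q)^3 is a perfect cube, so E-series; the 4-jet and mu = 7 give E_7.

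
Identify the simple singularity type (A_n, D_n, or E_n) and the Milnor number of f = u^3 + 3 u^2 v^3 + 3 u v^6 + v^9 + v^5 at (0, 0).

The Hessian of f at 0 has rank 0. Corank 2; j^3 = u^3 is a perfect cube, so E-series; the 5-jet and mu = 8 give E_8.

Type E_{8}, Milnor number mu = 8.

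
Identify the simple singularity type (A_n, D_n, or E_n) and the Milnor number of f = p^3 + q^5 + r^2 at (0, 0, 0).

Type E_{8}, Milnor number mu = 8.

The Hessian of f at 0 has rank 1. Corank 2; j^3 = p^3 is a perfect cube, so E-series; the 5-jet and mu = 8 give E_8.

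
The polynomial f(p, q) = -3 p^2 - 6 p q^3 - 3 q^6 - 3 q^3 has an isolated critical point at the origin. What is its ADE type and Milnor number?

Type A2, Milnor number mu = 2.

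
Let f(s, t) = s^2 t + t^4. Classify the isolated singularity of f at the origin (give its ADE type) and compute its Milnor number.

Type D_{5}, Milnor number mu = 5.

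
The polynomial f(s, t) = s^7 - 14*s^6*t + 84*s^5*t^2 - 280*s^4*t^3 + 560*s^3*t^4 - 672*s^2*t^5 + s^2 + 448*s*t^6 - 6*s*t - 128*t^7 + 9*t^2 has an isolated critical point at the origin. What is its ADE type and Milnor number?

Type A_6, Milnor number mu = 6.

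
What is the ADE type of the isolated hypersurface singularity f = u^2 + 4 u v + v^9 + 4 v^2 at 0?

A8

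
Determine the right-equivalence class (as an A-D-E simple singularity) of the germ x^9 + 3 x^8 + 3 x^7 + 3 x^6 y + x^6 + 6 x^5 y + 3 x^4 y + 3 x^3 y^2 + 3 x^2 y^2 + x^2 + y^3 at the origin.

A2

The Hessian of f at 0 has rank 1. Corank 1: A-series; mu = 2 gives A_2.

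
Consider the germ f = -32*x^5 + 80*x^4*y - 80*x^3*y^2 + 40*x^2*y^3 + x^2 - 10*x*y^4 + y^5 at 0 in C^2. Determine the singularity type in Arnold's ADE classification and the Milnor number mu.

The Hessian of f at 0 has rank 1. Corank 1: A-series; mu = 4 gives A_4.

Type A4, Milnor number mu = 4.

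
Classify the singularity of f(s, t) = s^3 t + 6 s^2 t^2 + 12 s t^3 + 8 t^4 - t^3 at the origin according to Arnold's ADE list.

The Hessian of f at 0 has rank 0. Corank 2; j^3 = -t^3 is a perfect cube, so E-series; the 4-jet and mu = 7 give E_7.

E7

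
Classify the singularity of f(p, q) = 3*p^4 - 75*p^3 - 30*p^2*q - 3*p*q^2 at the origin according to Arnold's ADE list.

The Hessian of f at 0 has rank 0. Corank 2; j^3 = -3*p*(5*p + q)^2 has shape L^2 M (L != M), so D-series; mu = 5 gives D_5.

D_5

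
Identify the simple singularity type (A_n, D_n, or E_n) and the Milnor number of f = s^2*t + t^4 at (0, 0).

Type D_{5}, Milnor number mu = 5.

The Hessian of f at 0 has rank 0. Corank 2; j^3 = s^2*t has shape L^2 M (L != M), so D-series; mu = 5 gives D_5.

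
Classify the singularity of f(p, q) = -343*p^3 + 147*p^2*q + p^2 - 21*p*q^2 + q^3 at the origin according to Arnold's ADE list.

A2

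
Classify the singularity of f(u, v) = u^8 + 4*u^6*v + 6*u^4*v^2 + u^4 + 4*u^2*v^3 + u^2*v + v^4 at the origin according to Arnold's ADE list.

The Hessian of f at 0 has rank 0. Corank 2; j^3 = u^2*v has shape L^2 M (L != M), so D-series; mu = 5 gives D_5.

D_5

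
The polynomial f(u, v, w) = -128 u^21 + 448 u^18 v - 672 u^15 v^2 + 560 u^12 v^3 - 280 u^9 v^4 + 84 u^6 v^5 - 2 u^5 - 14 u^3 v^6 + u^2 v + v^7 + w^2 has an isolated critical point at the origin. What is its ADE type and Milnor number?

The Hessian of f at 0 has rank 1. Corank 2; j^3 = u^2*v has shape L^2 M (L != M), so D-series; mu = 8 gives D_8.

Type D_{8}, Milnor number mu = 8.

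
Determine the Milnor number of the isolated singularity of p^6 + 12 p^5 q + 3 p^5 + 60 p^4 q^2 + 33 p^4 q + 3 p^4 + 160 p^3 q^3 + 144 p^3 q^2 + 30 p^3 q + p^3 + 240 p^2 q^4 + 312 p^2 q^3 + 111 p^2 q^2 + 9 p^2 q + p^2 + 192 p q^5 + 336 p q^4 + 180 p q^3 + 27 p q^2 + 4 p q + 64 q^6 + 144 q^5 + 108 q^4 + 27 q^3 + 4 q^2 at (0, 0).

2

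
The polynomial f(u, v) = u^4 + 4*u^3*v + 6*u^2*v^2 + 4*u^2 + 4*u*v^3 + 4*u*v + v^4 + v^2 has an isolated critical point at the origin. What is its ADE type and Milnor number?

Type A_3, Milnor number mu = 3.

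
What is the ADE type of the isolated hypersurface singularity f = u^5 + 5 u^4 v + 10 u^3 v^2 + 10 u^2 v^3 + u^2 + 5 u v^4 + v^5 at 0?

A_4

The Hessian of f at 0 has rank 1. Corank 1: A-series; mu = 4 gives A_4.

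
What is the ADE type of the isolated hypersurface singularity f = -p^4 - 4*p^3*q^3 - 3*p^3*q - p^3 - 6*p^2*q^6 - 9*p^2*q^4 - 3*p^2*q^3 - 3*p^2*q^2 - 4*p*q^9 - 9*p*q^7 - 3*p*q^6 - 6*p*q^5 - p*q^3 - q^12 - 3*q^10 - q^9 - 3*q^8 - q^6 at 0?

The Hessian of f at 0 has rank 0. Corank 2; j^3 = -p^3 is a perfect cube, so E-series; the 4-jet and mu = 7 give E_7.

E_7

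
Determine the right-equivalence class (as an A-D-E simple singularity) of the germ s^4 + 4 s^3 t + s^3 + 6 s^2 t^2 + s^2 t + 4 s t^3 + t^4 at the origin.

The Hessian of f at 0 is [[0, 0], [0, 0]] with rank 0, so corank 2. A Groebner basis of the Jacobian ideal J(f) in C{s,t} is {s*t^2, -s*t/4 + t^3, s^2 + s*t}; counting standard monomials gives mu = 5. Corank 2; j^3 = s^2*(s + t) has shape L^2 M (L != M), so D-series; mu = 5 gives D_5.

D_{5}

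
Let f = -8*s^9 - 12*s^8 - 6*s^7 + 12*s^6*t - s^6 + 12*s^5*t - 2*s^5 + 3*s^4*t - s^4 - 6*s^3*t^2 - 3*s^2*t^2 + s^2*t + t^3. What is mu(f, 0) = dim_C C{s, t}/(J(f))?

4

The Hessian of f at 0 has rank 0. Corank 2; j^3 = t*(s^2 + t^2) splits into three distinct lines over C (the quadratic factor has nonzero discriminant), so D_4.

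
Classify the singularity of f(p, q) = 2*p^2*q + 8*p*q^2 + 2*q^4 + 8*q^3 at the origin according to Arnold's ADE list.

D_{5}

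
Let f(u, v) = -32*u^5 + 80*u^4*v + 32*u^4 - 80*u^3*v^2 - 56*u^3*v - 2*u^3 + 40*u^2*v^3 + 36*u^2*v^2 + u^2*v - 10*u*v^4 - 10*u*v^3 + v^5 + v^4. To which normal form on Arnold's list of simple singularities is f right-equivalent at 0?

The Hessian of f at 0 has rank 0. Corank 2; j^3 = -u^2*(2*u - v) has shape L^2 M (L != M), so D-series; mu = 5 gives D_5.

D_{5}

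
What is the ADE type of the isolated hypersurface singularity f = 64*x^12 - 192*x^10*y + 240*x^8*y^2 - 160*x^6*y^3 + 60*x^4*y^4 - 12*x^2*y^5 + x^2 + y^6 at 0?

The Hessian of f at 0 is [[2, 0], [0, 0]] with rank 1, so corank 1. A Groebner basis of the Jacobian ideal J(f) in C{x,y} is {y^5, x}; counting standard monomials gives mu = 5. Corank 1: A-series; mu = 5 gives A_5.

A_{5}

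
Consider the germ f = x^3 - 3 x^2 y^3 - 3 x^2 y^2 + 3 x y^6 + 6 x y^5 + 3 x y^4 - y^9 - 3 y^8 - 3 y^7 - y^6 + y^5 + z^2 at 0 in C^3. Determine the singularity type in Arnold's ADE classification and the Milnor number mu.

Type E_{8}, Milnor number mu = 8.

The Hessian of f at 0 is [[0, 0, 0], [0, 0, 0], [0, 0, 2]] with rank 1, so corank 2. A Groebner basis of the Jacobian ideal J(f) in C{x,y,z} is {-x^2/2 + x*y^3 + x*y^2, y^4, x^3, x^2*y - x^2 + 2*x*y^2, z}; counting standard monomials gives mu = 8. Corank 2; j^3 = x^3 is a perfect cube, so E-series; the 5-jet and mu = 8 give E_8.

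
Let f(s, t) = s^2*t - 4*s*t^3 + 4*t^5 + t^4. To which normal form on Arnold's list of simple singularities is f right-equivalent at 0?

The Hessian of f at 0 has rank 0. Corank 2; j^3 = s^2*t has shape L^2 M (L != M), so D-series; mu = 5 gives D_5.

D_5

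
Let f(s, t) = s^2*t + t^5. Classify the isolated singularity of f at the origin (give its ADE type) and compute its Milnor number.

Type D_{6}, Milnor number mu = 6.

The Hessian of f at 0 is [[0, 0], [0, 0]] with rank 0, so corank 2. A Groebner basis of the Jacobian ideal J(f) in C{s,t} is {s^2/5 + t^4, s^3, s*t}; counting standard monomials gives mu = 6. Corank 2; j^3 = s^2*t has shape L^2 M (L != M), so D-series; mu = 6 gives D_6.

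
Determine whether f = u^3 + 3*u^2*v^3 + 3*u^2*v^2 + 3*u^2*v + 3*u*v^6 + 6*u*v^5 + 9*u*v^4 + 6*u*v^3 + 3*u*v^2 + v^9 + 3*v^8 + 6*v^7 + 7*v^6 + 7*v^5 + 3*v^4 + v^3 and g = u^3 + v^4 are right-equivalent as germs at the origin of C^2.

The Hessian of f at 0 is [[0, 0], [0, 0]] with rank 0, so corank 2. A Groebner basis of the Jacobian ideal J(f) in C{u,v} is {u^2/2 + u*v^3 + u*v^2 + u*v + v^3 + v^2/2, v^4, u^3 + 3*u^2 + 3*u*v^2 + 6*u*v + 4*v^3 + 3*v^2, u^2*v - u^2 - 2*u*v - v^3 - v^2}; counting standard monomials gives mu = 8. Corank 2; j^3 = (u + v)^3 is a perfect cube, so E-series; the 5-jet and mu = 8 give E_8. The Hessian of g at 0 is [[0, 0], [0, 0]] with rank 0, so corank 2. A Groebner basis of the Jacobian ideal J(g) in C{u,v} is {v^3, u^2}; counting standard monomials gives mu = 6. Corank 2; j^3 = u^3 is a perfect cube, so E-series; the 4-jet and mu = 6 give E_6. f is E_8 but g is E_6, hence not right-equivalent.

No.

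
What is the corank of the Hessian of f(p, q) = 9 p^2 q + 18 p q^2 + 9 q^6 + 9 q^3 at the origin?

2

The Hessian at 0 is [[0, 0], [0, 0]] of rank 0; hence corank 2.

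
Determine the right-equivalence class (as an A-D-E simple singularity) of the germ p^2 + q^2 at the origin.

A1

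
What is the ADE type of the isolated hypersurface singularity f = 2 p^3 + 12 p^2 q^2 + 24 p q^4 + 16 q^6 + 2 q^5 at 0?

The Hessian of f at 0 is [[0, 0], [0, 0]] with rank 0, so corank 2. A Groebner basis of the Jacobian ideal J(f) in C{p,q} is {q^4, p^3, p^2/4 + p*q^2}; counting standard monomials gives mu = 8. Corank 2; j^3 = 2*p^3 is a perfect cube, so E-series; the 5-jet and mu = 8 give E_8.

E8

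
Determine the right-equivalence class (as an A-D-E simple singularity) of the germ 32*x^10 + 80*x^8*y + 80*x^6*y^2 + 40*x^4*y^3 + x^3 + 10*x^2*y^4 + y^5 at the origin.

The Hessian of f at 0 has rank 0. Corank 2; j^3 = x^3 is a perfect cube, so E-series; the 5-jet and mu = 8 give E_8.

E_8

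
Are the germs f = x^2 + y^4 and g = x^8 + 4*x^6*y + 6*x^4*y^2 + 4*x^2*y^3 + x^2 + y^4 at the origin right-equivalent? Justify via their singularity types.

The Hessian of f at 0 is [[2, 0], [0, 0]] with rank 1, so corank 1. A Groebner basis of the Jacobian ideal J(f) in C{x,y} is {y^3, x}; counting standard monomials gives mu = 3. Corank 1: A-series; mu = 3 gives A_3. The Hessian of g at 0 is [[2, 0], [0, 0]] with rank 1, so corank 1. A Groebner basis of the Jacobian ideal J(g) in C{x,y} is {y^3, x}; counting standard monomials gives mu = 3. Corank 1: A-series; mu = 3 gives A_3. Both have type A_3, hence right-equivalent.

Yes.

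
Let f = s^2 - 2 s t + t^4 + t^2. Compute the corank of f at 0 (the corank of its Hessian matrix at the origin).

1

Hessian at 0 has rank 1.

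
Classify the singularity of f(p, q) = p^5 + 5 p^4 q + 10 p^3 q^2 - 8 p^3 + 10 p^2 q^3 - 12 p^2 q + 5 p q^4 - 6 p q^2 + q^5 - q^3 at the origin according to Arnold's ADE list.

The Hessian of f at 0 is [[0, 0], [0, 0]] with rank 0, so corank 2. A Groebner basis of the Jacobian ideal J(f) in C{p,q} is {q^5, p*q^3 + 5*q^4/8, p^2 + p*q + q^2/4}; counting standard monomials gives mu = 8. Corank 2; j^3 = -(2*p + q)^3 is a perfect cube, so E-series; the 5-jet and mu = 8 give E_8.

E_{8}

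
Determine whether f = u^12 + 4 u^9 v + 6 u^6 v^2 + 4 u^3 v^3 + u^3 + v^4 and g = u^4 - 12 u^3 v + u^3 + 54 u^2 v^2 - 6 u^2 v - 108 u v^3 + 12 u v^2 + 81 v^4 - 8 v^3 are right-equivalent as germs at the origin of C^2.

Yes.

The Hessian of f at 0 is [[0, 0], [0, 0]] with rank 0, so corank 2. A Groebner basis of the Jacobian ideal J(f) in C{u,v} is {v^3, u^2}; counting standard monomials gives mu = 6. Corank 2; j^3 = u^3 is a perfect cube, so E-series; the 4-jet and mu = 6 give E_6. The Hessian of g at 0 is [[0, 0], [0, 0]] with rank 0, so corank 2. A Groebner basis of the Jacobian ideal J(g) in C{u,v} is {v^4, u*v^2 - 7*v^3/3, u^2 - 4*u*v + 4*v^2}; counting standard monomials gives mu = 6. Corank 2; j^3 = (u - 2*v)^3 is a perfect cube, so E-series; the 4-jet and mu = 6 give E_6. Both have type E_6, hence right-equivalent.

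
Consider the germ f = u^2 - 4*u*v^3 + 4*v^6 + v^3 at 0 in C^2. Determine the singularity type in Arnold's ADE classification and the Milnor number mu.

Type A_{2}, Milnor number mu = 2.

The Hessian of f at 0 is [[2, 0], [0, 0]] with rank 1, so corank 1. A Groebner basis of the Jacobian ideal J(f) in C{u,v} is {v^2, u}; counting standard monomials gives mu = 2. Corank 1: A-series; mu = 2 gives A_2.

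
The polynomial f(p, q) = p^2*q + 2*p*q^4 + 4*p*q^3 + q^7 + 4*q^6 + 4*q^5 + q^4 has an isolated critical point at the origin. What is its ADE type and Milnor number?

The Hessian of f at 0 is [[0, 0], [0, 0]] with rank 0, so corank 2. A Groebner basis of the Jacobian ideal J(f) in C{p,q} is {p*q^2, p*q/2 + q^3, p^2 - 2*p*q}; counting standard monomials gives mu = 5. Corank 2; j^3 = p^2*q has shape L^2 M (L != M), so D-series; mu = 5 gives D_5.

Type D_5, Milnor number mu = 5.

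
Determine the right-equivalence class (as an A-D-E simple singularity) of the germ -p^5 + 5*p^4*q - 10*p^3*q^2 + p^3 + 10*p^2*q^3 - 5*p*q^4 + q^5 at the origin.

E_{8}

The Hessian of f at 0 has rank 0. Corank 2; j^3 = p^3 is a perfect cube, so E-series; the 5-jet and mu = 8 give E_8.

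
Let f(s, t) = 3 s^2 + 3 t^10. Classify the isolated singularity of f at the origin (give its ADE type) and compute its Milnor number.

Type A9, Milnor number mu = 9.

The Hessian of f at 0 is [[6, 0], [0, 0]] with rank 1, so corank 1. A Groebner basis of the Jacobian ideal J(f) in C{s,t} is {t^9, s}; counting standard monomials gives mu = 9. Corank 1: A-series; mu = 9 gives A_9.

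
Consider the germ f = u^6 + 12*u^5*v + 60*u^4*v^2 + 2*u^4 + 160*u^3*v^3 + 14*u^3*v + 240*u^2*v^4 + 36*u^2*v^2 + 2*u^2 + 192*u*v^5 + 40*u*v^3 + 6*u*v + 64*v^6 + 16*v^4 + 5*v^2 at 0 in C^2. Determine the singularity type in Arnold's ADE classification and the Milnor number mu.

The Hessian of f at 0 has rank 2. Corank 0: nondegenerate Morse point, so A_1.

Type A_1, Milnor number mu = 1.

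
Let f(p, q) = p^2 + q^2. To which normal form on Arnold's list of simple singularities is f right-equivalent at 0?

The Hessian of f at 0 has rank 2. Corank 0: nondegenerate Morse point, so A_1.

A_{1}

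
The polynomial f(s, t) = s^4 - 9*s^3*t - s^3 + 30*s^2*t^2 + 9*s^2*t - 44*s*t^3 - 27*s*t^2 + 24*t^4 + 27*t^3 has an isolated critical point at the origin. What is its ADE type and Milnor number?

Type E_{7}, Milnor number mu = 7.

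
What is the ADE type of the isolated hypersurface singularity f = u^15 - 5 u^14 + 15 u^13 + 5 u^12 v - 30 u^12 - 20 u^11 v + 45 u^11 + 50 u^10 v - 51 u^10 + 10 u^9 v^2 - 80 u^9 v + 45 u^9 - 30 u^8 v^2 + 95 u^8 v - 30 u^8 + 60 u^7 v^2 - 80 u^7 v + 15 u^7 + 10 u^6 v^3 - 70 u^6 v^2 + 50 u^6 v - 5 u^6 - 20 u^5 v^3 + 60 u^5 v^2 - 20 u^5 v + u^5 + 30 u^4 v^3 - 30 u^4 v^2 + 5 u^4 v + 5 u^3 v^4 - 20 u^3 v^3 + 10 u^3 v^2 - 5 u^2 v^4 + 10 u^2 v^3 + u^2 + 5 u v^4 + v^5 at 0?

The Hessian of f at 0 is [[2, 0], [0, 0]] with rank 1, so corank 1. A Groebner basis of the Jacobian ideal J(f) in C{u,v} is {v^4, u}; counting standard monomials gives mu = 4. Corank 1: A-series; mu = 4 gives A_4.

A_{4}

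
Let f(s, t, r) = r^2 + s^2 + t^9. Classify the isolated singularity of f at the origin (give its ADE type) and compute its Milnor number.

Type A_8, Milnor number mu = 8.

The Hessian of f at 0 has rank 2. Corank 1: A-series; mu = 8 gives A_8.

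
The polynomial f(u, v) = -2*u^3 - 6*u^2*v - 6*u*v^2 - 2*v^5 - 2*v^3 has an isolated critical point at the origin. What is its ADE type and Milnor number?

Type E_{8}, Milnor number mu = 8.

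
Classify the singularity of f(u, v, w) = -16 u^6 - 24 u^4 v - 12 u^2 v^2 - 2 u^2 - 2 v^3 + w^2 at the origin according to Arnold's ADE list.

The Hessian of f at 0 is [[-4, 0, 0], [0, 0, 0], [0, 0, 2]] with rank 2, so corank 1. A Groebner basis of the Jacobian ideal J(f) in C{u,v,w} is {v^2, u, w}; counting standard monomials gives mu = 2. Corank 1: A-series; mu = 2 gives A_2.

A_2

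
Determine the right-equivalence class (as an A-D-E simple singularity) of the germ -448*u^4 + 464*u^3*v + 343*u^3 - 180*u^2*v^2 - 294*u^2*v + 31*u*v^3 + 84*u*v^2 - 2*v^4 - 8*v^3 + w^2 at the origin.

E_7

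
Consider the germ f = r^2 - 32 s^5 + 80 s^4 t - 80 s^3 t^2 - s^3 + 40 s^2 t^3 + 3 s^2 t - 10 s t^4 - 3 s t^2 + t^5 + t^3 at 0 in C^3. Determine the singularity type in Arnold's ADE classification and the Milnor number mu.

Type E8, Milnor number mu = 8.

The Hessian of f at 0 is [[0, 0, 0], [0, 0, 0], [0, 0, 2]] with rank 1, so corank 2. A Groebner basis of the Jacobian ideal J(f) in C{s,t,r} is {t^5, s*t^3 - 7*t^4/8, s^2 - 2*s*t + t^2, r}; counting standard monomials gives mu = 8. Corank 2; j^3 = -(s - t)^3 is a perfect cube, so E-series; the 5-jet and mu = 8 give E_8.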